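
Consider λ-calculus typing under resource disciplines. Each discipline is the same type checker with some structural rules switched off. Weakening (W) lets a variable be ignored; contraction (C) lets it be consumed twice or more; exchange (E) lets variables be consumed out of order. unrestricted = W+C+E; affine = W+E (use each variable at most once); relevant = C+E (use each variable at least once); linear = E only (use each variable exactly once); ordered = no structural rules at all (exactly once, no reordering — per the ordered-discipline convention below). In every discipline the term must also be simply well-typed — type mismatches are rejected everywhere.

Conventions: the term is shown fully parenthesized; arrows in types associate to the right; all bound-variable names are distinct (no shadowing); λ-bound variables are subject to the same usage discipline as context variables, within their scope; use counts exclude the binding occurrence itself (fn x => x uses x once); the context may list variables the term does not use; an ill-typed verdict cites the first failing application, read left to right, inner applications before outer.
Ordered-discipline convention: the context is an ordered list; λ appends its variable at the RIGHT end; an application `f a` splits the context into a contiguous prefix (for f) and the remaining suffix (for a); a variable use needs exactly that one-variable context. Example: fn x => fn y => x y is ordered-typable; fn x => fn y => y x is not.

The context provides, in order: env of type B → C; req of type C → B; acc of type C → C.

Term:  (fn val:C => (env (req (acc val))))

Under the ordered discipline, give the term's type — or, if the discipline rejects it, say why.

term : C → C
usage: env: 1×; req: 1×; acc: 1×; val (λ-bound): 1×
left-to-right use order: env, req, acc, val
typing: well-typed at C → C
all disciplines: ordered ✓ | linear ✓ | affine ✓ | relevant ✓ | unrestricted ✓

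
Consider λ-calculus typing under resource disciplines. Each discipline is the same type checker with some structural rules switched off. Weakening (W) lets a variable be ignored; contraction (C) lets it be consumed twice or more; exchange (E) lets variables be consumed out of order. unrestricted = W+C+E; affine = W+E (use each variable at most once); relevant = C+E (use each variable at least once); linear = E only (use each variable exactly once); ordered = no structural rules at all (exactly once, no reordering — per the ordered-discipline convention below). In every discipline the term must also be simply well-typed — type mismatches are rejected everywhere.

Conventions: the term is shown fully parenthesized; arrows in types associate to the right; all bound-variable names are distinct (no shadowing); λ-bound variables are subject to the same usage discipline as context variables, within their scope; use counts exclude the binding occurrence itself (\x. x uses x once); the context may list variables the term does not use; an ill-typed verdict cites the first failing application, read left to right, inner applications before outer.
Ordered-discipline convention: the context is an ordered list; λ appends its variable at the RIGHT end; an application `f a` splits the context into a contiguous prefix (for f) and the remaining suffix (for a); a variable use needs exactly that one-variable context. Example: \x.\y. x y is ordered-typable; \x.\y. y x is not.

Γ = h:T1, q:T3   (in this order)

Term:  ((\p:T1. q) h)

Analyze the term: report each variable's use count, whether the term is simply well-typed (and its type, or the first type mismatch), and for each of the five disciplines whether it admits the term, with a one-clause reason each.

variable uses: h=1; q=1; p (bound)=0
left-to-right use order: q, h
typing: well-typed at T3
ordered: ✗, unused: p — weakening required
linear: ✗, unused: p — weakening required
affine: ✓, h, q, p: no repeats, contraction unneeded
relevant: ✗, unused: p — weakening required
unrestricted: ✓, type-checks (T3) and nothing is barred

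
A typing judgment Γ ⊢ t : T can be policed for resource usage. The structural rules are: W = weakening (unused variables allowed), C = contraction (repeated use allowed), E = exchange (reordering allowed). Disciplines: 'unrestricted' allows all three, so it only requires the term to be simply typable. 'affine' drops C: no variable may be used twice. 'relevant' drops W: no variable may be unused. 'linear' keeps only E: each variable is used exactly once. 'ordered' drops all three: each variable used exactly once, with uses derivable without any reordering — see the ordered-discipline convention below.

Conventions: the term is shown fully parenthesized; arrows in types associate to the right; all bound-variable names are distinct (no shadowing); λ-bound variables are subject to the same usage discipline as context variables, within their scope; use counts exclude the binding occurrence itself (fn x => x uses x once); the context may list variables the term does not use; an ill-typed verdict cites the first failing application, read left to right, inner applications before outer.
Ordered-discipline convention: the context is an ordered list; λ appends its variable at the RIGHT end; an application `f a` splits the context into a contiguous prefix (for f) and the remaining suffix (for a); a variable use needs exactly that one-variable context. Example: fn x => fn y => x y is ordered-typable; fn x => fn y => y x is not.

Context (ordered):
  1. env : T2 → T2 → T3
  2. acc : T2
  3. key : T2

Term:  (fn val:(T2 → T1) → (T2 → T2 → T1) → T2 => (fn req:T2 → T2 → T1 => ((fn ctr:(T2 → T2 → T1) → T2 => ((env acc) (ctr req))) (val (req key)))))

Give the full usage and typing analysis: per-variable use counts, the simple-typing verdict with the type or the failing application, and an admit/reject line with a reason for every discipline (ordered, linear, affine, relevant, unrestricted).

counts: env: 1, acc: 1, key: 1, val (λ-bound): 1, req (λ-bound): 2, ctr (λ-bound): 1
order of uses: env, acc, ctr, req, val, req, key
typing: well-typed at ((T2 → T1) → (T2 → T2 → T1) → T2) → (T2 → T2 → T1) → T3
ordered ✗ (uses contraction: req ×2)
linear ✗ (uses contraction: req ×2)
affine ✗ (uses contraction: req ×2)
relevant ✓ (env, acc, key, val, req, ctr: all used, weakening unneeded)
unrestricted ✓ (well-typed at ((T2 → T1) → (T2 → T2 → T1) → T2) → (T2 → T2 → T1) → T3; no restrictions here)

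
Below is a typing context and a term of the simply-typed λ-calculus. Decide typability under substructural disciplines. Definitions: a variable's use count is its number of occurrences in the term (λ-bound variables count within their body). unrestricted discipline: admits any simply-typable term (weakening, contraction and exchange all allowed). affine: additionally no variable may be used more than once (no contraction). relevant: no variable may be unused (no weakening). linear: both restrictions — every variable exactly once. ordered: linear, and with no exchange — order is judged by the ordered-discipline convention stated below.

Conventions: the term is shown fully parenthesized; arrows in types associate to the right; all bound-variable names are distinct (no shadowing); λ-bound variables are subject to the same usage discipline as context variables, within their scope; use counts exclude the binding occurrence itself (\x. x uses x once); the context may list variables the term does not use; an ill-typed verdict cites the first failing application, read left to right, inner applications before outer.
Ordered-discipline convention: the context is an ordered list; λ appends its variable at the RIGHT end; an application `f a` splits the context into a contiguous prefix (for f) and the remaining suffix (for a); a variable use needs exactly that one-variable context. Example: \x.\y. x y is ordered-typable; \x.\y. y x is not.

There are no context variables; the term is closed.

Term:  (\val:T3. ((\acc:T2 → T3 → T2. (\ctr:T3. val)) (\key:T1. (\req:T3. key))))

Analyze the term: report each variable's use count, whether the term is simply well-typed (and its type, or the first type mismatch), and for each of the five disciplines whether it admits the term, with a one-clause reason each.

usage: val (λ-bound): 1×; acc (λ-bound): 0×; ctr (λ-bound): 0×; key (λ-bound): 1×; req (λ-bound): 0×
uses in reading order: val, key
typing: ill-typed: an argument T1 → T3 → T1 mismatches the expected T2 → T3 → T2
ordered: ✗ — the type mismatch rejects it
linear: ✗ — not simply typable
affine: ✗ — fails simple typing
relevant: ✗ — a type mismatch blocks all five
unrestricted: ✗ — the type mismatch rejects it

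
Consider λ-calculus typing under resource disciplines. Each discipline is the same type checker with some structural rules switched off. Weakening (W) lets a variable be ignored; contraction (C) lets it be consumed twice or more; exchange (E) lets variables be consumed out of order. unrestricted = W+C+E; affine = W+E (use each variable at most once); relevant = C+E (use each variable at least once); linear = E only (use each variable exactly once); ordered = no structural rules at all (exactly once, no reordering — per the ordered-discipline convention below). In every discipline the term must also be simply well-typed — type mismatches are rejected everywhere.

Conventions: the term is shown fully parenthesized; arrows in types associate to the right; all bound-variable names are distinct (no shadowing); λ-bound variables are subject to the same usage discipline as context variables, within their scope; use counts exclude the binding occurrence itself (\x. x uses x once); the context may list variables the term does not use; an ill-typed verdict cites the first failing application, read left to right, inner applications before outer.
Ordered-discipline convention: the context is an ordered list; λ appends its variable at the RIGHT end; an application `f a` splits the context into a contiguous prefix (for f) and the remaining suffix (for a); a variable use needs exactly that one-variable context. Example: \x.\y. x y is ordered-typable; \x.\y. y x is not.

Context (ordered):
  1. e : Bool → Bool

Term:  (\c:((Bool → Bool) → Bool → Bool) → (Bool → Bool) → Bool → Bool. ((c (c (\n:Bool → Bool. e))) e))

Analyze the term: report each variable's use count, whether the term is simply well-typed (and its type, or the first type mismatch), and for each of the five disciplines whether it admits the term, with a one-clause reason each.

counts: e: 2×; c [bound]: 2×; n [bound]: 0×
use order (left to right): c, c, e, e
typing: well-typed — term : (((Bool → Bool) → Bool → Bool) → (Bool → Bool) → Bool → Bool) → Bool → Bool
ordered: ✗, e ×2, c ×2 used more than once (contraction); n left unused
linear: ✗, e ×2, c ×2 used more than once (contraction); n left unused
affine: ✗, e ×2, c ×2 used more than once (contraction)
relevant: ✗, n left unused
unrestricted: ✓, type-checks ((((Bool → Bool) → Bool → Bool) → (Bool → Bool) → Bool → Bool) → Bool → Bool) and nothing is barred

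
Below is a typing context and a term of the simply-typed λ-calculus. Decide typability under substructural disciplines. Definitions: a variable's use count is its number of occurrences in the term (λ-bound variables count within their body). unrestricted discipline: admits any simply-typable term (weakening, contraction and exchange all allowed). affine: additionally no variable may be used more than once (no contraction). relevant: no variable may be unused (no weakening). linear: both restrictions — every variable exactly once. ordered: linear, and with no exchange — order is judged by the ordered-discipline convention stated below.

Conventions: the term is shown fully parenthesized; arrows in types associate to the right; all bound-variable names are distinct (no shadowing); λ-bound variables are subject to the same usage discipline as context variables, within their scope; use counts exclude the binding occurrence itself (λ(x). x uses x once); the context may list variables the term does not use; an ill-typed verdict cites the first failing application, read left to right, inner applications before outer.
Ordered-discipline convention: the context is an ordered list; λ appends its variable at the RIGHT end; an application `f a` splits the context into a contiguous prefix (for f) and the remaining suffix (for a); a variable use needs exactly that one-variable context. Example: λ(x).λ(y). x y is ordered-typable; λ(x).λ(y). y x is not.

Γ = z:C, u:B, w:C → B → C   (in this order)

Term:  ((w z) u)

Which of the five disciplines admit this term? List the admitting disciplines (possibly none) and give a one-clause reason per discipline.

admitting disciplines: linear, affine, relevant, unrestricted
usage: z ×1, u ×1, w ×1
uses in reading order: w, z, u
typing: well-typed at C
ordered: ✗, no ordered split (uses run w, z, u)
linear: ✓, each of z, u, w used exactly once
affine: ✓, no duplicate uses among z, u, w
relevant: ✓, z, u, w: all used, weakening unneeded
unrestricted: ✓, typability at C is all that's needed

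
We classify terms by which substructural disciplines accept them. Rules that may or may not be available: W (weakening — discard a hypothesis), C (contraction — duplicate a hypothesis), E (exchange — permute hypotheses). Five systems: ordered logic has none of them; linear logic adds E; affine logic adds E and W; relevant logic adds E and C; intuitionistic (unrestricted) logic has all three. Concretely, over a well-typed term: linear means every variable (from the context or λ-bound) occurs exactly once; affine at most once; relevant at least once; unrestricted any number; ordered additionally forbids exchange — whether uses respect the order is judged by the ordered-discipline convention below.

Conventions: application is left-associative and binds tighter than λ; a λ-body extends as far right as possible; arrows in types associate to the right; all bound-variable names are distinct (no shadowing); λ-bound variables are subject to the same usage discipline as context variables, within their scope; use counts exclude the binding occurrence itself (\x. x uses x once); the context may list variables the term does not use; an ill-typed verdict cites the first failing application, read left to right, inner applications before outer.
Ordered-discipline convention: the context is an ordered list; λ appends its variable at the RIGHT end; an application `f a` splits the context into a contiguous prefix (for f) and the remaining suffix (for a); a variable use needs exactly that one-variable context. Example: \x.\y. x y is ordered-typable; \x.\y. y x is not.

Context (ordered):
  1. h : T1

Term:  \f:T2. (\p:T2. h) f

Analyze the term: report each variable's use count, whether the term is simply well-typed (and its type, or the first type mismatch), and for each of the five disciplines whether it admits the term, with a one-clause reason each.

use counts: h=1; f [bound]=1; p [bound]=0
uses in reading order: h, f
typing: the term checks, with type T2 → T1
ordered: ✗, p never used (weakening)
linear: ✗, p never used (weakening)
affine: ✓, no duplicate uses among h, f, p
relevant: ✗, p never used (weakening)
unrestricted: ✓, simply typable at T2 → T1; W, C, E all held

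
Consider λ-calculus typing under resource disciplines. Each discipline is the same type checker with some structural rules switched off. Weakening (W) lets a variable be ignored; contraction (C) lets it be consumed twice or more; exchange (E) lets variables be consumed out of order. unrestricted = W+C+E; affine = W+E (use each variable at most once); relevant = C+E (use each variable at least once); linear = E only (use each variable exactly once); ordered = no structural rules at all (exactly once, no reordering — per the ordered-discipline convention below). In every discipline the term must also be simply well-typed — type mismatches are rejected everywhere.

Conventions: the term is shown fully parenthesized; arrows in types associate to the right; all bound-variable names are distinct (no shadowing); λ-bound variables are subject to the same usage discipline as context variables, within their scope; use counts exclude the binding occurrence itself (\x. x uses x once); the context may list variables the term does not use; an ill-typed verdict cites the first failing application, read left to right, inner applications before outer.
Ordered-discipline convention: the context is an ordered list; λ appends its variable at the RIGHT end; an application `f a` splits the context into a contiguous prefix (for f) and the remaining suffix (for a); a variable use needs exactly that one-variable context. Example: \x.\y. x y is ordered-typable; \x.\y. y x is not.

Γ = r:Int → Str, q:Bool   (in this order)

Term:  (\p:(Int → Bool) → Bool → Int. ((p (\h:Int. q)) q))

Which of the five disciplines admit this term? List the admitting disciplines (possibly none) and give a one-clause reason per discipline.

accepted by: unrestricted
variable uses: r=0, q=2, p (λ-bound)=1, h (λ-bound)=0
order of uses: p, q, q
typing: ✓ — ((Int → Bool) → Bool → Int) → Int
ordered ✗ (needs contraction — q ×2; r, h never used (weakening))
linear ✗ (needs contraction — q ×2; r, h never used (weakening))
affine ✗ (needs contraction — q ×2)
relevant ✗ (r, h never used (weakening))
unrestricted ✓ (well-typed at ((Int → Bool) → Bool → Int) → Int; no restrictions here)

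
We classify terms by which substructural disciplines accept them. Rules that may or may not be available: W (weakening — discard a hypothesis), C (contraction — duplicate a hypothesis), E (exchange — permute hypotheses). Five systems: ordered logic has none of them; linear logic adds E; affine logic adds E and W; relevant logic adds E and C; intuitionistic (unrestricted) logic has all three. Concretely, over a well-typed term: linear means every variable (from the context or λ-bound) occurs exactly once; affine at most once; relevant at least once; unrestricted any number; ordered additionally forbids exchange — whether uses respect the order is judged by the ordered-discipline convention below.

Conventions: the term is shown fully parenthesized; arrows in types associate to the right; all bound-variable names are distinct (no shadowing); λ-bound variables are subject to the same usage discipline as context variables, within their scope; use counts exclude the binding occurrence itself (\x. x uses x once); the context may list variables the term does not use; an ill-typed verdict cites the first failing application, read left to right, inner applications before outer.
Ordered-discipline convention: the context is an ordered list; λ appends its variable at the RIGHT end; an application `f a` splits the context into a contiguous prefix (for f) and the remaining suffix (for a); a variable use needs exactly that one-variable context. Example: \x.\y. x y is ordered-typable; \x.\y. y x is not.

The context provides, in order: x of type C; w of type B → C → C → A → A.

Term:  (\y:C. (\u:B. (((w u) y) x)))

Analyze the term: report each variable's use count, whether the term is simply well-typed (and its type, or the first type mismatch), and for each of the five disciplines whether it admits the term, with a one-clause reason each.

use counts: x=1; w=1; y (λ-bound)=1; u (λ-bound)=1
left-to-right use order: w, u, y, x
typing: well-typed — term : C → B → A → A
ordered ✗ (no contiguous prefix/suffix split fits w, u, y, x)
linear ✓ (x, w, y, u: one use apiece)
affine ✓ (at most one use each (x, w, y, u))
relevant ✓ (at least one use each (x, w, y, u))
unrestricted ✓ (simply typable at C → B → A → A; W, C, E all held)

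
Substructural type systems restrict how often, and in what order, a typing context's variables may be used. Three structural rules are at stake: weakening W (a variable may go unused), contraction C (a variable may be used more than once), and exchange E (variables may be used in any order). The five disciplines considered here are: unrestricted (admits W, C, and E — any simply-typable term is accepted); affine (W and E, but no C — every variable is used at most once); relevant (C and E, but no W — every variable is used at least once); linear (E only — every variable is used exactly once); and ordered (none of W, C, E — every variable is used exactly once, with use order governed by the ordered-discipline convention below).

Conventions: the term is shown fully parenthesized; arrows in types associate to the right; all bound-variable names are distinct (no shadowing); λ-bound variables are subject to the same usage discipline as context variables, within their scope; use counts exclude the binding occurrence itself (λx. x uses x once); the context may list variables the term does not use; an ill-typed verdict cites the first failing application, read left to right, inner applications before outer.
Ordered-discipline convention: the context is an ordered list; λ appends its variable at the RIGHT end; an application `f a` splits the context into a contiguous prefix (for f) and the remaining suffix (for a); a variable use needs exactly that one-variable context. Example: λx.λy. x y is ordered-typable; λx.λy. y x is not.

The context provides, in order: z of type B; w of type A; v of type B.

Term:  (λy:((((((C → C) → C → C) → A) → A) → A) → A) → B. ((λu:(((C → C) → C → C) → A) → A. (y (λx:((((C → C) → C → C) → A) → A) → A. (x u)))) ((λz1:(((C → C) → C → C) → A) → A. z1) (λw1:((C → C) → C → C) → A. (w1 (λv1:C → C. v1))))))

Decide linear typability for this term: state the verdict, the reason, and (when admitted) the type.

no — z, w, v never used (weakening)
counts: z ×0; w ×0; v ×0; y (bound) ×1; u (bound) ×1; x (bound) ×1; z1 (bound) ×1; w1 (bound) ×1; v1 (bound) ×1
use order (left to right): y, x, u, z1, w1, v1
typing: ✓ — (((((((C → C) → C → C) → A) → A) → A) → A) → B) → B
summary: ordered ✗ | linear ✗ | affine ✓ | relevant ✗ | unrestricted ✓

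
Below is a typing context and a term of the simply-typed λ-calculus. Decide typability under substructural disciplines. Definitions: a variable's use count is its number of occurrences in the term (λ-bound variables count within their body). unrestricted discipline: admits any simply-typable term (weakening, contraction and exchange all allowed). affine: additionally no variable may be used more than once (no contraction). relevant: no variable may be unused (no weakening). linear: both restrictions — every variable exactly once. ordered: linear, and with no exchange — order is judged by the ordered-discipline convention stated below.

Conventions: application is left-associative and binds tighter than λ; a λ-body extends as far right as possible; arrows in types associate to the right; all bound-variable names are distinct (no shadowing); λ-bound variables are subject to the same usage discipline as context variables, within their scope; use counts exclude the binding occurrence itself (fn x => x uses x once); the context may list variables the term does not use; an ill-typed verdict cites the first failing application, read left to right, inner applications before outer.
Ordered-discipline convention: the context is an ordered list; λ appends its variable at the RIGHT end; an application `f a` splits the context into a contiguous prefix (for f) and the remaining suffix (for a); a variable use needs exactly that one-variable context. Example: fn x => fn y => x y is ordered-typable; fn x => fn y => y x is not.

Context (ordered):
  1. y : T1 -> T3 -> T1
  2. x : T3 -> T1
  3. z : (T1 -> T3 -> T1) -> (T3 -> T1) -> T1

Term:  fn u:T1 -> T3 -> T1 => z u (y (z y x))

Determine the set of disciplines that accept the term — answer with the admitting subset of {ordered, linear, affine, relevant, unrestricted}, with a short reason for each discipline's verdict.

admitted by: relevant, unrestricted
variable uses: y ×2; x ×1; z ×2; u [bound] ×1
order of uses: z, u, y, z, y, x
typing: well-typed — term : (T1 -> T3 -> T1) -> T1
ordered: ✗ — uses contraction: y ×2, z ×2
linear: ✗ — uses contraction: y ×2, z ×2
affine: ✗ — uses contraction: y ×2, z ×2
relevant: ✓ — every one of y, x, z, u appears
unrestricted: ✓ — type-checks ((T1 -> T3 -> T1) -> T1) and nothing is barred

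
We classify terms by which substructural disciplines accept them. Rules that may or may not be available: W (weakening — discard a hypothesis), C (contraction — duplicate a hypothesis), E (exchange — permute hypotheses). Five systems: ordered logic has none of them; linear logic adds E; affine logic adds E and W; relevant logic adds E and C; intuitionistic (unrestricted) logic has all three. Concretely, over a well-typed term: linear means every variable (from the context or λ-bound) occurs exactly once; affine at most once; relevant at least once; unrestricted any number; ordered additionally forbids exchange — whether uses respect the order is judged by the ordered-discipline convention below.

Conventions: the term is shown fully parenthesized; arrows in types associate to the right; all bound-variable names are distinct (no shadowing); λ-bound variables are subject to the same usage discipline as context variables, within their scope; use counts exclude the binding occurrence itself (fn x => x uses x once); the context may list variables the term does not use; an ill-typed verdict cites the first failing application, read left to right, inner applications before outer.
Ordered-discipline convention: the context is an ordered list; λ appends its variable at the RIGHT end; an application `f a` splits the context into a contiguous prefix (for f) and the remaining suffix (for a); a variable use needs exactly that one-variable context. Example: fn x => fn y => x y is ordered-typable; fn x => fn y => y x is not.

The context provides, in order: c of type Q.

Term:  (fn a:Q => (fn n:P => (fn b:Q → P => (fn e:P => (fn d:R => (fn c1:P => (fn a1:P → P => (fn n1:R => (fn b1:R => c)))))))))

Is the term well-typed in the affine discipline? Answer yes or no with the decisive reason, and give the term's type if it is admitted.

yes — at most one use each (c, a, n, b, e, d, c1, a1, n1, b1); term : Q → P → (Q → P) → P → R → P → (P → P) → R → R → Q
usage: c: 1, a [bound]: 0, n [bound]: 0, b [bound]: 0, e [bound]: 0, d [bound]: 0, c1 [bound]: 0, a1 [bound]: 0, n1 [bound]: 0, b1 [bound]: 0
uses in reading order: c
typing: well-typed at Q → P → (Q → P) → P → R → P → (P → P) → R → R → Q
across the five disciplines: ordered ✗; linear ✗; affine ✓; relevant ✗; unrestricted ✓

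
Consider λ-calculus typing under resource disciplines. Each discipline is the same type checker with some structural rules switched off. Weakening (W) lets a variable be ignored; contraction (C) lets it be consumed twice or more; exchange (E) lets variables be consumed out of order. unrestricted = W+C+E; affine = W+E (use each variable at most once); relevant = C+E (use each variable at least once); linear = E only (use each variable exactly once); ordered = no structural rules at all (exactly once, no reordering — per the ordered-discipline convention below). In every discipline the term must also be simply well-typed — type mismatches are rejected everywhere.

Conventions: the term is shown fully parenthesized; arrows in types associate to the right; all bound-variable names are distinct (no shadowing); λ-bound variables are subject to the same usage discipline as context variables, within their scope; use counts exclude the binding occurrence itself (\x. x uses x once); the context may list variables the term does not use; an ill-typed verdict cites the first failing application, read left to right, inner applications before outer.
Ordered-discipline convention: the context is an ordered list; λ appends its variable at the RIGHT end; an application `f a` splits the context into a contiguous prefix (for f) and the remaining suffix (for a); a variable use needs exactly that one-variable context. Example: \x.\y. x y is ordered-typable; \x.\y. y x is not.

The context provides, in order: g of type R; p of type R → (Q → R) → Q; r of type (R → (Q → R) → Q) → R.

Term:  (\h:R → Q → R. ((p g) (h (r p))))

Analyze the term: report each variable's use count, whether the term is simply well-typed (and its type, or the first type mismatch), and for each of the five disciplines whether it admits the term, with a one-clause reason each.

counts: g: 1×, p: 2×, r: 1×, h [bound]: 1×
left-to-right use order: p, g, h, r, p
typing: well-typed — term : (R → Q → R) → Q
ordered: ✗ — needs contraction — p ×2
linear: ✗ — needs contraction — p ×2
affine: ✗ — needs contraction — p ×2
relevant: ✓ — every one of g, p, r, h appears
unrestricted: ✓ — simply typable at (R → Q → R) → Q; W, C, E all held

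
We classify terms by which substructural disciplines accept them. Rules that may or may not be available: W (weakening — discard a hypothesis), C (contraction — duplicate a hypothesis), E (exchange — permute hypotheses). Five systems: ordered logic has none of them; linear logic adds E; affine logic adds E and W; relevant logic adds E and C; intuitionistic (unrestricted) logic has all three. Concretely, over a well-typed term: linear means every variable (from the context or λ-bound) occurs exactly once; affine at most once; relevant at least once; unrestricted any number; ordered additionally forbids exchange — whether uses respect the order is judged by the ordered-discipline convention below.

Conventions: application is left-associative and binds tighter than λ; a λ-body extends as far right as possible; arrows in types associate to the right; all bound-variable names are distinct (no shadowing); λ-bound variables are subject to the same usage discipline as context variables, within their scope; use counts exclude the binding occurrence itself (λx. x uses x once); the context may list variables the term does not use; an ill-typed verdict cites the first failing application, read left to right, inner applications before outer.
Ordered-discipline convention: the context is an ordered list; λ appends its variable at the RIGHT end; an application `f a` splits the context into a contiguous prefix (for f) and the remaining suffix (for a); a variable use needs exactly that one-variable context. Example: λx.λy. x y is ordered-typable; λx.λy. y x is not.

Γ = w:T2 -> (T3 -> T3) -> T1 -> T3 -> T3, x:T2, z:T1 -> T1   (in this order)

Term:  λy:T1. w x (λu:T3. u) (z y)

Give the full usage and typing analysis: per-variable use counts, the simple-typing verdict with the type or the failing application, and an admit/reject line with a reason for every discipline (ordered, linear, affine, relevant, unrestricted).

counts: w: 1×, x: 1×, z: 1×, y (bound): 1×, u (bound): 1×
use order (left to right): w, x, u, z, y
typing: the term checks, with type T1 -> T3 -> T3
ordered: ✓, w, x, z, y, u once each; derivable with no W/C/E
linear: ✓, w, x, z, y, u: one use apiece
affine: ✓, w, x, z, y, u: no repeats, contraction unneeded
relevant: ✓, none of w, x, z, y, u goes unused
unrestricted: ✓, simply typable at T1 -> T3 -> T3; W, C, E all held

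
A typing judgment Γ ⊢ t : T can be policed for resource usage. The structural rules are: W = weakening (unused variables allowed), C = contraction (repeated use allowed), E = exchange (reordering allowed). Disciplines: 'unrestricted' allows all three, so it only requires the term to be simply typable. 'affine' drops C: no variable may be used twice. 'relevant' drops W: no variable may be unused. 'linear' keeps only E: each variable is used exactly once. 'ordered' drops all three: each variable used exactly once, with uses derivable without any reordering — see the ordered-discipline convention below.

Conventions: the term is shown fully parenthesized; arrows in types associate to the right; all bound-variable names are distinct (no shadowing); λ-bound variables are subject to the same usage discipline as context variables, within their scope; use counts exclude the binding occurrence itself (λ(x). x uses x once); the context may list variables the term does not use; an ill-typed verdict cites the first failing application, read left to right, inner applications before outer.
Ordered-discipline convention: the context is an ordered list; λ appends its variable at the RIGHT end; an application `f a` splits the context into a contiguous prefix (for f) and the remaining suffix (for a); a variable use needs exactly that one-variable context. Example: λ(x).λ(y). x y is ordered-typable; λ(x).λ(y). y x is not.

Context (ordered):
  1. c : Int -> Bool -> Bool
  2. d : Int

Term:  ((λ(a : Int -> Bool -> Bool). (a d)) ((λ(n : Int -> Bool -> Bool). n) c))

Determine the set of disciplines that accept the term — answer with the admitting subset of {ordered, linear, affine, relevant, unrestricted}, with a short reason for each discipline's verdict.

admitted by: linear, affine, relevant, unrestricted
use counts: c ×1; d ×1; a [bound] ×1; n [bound] ×1
left-to-right use order: a, d, n, c
typing: ✓ — Bool -> Bool
ordered: ✗, no contiguous prefix/suffix split fits a, d, n, c
linear: ✓, single use per variable (c, d, a, n)
affine: ✓, no duplicate uses among c, d, a, n
relevant: ✓, at least one use each (c, d, a, n)
unrestricted: ✓, simply typable at Bool -> Bool; W, C, E all held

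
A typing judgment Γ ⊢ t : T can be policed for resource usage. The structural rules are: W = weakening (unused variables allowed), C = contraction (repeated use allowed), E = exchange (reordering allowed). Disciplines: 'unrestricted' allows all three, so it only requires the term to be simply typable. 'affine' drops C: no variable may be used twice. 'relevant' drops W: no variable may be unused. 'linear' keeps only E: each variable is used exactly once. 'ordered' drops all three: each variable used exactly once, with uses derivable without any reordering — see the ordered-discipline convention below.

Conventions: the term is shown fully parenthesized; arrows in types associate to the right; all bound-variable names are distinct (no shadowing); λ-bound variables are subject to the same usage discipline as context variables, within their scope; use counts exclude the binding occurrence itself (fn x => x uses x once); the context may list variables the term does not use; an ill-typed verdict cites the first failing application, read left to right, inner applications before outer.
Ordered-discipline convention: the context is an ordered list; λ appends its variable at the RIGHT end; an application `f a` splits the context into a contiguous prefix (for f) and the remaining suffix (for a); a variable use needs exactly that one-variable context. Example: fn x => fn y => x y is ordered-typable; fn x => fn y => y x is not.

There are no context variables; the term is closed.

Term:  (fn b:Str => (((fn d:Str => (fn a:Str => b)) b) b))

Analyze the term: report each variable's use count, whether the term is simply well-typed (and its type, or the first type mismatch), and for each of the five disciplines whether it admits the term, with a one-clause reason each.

variable uses: b (λ-bound): 3, d (λ-bound): 0, a (λ-bound): 0
order of uses: b, b, b
typing: well-typed at Str → Str
ordered: ✗, needs contraction — b ×3; unused: d, a — weakening required
linear: ✗, needs contraction — b ×3; unused: d, a — weakening required
affine: ✗, needs contraction — b ×3
relevant: ✗, unused: d, a — weakening required
unrestricted: ✓, simply typable at Str → Str; W, C, E all held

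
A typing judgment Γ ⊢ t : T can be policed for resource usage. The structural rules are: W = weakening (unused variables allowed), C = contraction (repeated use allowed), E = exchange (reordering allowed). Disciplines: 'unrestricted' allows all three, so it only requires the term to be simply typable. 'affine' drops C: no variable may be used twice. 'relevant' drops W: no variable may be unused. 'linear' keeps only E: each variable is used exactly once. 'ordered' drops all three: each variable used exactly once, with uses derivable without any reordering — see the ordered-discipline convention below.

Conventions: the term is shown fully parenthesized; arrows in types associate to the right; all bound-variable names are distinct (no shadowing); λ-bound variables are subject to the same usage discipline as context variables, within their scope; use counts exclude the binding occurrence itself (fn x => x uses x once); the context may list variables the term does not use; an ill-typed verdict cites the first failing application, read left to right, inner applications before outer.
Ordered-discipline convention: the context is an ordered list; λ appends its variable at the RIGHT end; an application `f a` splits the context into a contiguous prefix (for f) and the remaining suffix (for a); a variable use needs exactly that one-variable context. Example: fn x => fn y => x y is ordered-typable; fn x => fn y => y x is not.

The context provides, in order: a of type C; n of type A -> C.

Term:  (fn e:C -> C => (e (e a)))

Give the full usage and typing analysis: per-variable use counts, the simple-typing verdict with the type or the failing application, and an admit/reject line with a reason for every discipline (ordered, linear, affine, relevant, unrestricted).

counts: a: 1×, n: 0×, e (bound): 2×
uses in reading order: e, e, a
typing: ✓ — (C -> C) -> C
ordered: ✗, repeated use of e ×2; n never used (weakening)
linear: ✗, repeated use of e ×2; n never used (weakening)
affine: ✗, repeated use of e ×2
relevant: ✗, n never used (weakening)
unrestricted: ✓, simply typable at (C -> C) -> C; W, C, E all held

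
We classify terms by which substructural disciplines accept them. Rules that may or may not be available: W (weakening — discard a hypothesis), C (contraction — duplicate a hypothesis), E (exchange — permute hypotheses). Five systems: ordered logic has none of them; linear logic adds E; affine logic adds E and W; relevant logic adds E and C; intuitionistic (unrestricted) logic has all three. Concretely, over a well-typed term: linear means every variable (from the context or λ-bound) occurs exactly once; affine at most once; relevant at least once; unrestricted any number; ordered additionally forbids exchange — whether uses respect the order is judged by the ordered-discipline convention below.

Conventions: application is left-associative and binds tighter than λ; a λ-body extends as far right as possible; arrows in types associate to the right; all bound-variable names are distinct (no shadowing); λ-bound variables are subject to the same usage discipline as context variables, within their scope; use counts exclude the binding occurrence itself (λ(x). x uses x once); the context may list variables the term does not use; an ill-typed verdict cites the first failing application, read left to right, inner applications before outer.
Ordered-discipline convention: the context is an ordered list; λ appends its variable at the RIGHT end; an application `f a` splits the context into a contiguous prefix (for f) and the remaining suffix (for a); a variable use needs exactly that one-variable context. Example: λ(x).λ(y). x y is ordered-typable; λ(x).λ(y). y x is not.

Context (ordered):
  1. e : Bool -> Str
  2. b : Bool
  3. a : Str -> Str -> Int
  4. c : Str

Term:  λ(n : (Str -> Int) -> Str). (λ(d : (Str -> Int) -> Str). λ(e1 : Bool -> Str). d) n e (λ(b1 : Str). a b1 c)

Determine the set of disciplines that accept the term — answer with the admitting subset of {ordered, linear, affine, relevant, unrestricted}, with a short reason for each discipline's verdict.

accepted by: affine, unrestricted
usage: e: 1×, b: 0×, a: 1×, c: 1×, n (bound): 1×, d (bound): 1×, e1 (bound): 0×, b1 (bound): 1×
uses in reading order: d, n, e, a, b1, c
typing: ✓ — ((Str -> Int) -> Str) -> Str
ordered: ✗, unused: b, e1 — weakening required
linear: ✗, unused: b, e1 — weakening required
affine: ✓, at most one use each (e, b, a, c, n, d, e1, b1)
relevant: ✗, unused: b, e1 — weakening required
unrestricted: ✓, typability at ((Str -> Int) -> Str) -> Str is all that's needed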